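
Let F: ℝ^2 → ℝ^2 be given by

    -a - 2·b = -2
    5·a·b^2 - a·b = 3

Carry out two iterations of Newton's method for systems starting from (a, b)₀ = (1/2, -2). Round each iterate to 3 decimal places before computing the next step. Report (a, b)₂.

At (1/2, -2): F = (5.500, 8.000).
Jacobian J = [[-1, -2], [5·b^2 - b, 10·a·b - a]].
At the point, J = [[-1.000, -2.000], [22.000, -10.500]] (det J = 54.500).
Solving J·Δ = −F gives Δ = (0.766, 2.367).
Then the next iterate is (a, b)₁ = (1.266, 0.367).
Round to (1.266, 0.367) and repeat: F = (0.000, -2.61204), J = [[-1.000, -2.000], [0.30645, 3.38022]].
Δ = (-1.888, 0.944), so (a, b)₂ = (-0.622, 1.311).

(-0.622, 1.311)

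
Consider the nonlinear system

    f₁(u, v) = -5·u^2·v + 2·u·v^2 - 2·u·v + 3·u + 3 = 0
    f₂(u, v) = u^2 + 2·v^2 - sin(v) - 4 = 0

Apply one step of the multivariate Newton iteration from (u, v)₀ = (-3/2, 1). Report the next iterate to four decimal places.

At (-3/2, 1): F = (-12.7500, -0.591471).
Jacobian J = [[-10·u·v + 2·v^2 - 2·v + 3, -5·u^2 + 4·u·v - 2·u], [2·u, 4·v - cos(v)]].
At the point, J = [[18.0000, -14.2500], [-3.0000, 3.459698]] (det J = 19.524558).
Solving J·Δ = −F gives Δ = (2.6909, 2.5044).
Then the next iterate is (u, v)₁ = (1.1909, 3.5044).

(1.1909, 3.5044)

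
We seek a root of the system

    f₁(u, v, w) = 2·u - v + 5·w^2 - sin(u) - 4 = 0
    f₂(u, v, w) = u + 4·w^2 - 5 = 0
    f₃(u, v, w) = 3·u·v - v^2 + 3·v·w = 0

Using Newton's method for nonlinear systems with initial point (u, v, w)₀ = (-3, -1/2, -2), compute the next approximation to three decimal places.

(-3.095, -0.025, -1.506)

At (-3, -1/2, -2): F = (10.64112, 8.000, 7.250).
Jacobian J = [[-cos(u) + 2, -1, 10·w], [1, 0, 8·w], [3·v, 3·u - 2·v + 3·w, 3·v]].
At the point, J = [[2.98999, -1.000, -20.000], [1.000, 0.000, -16.000], [-1.500, -14.000, -1.500]] (det J = -415.25832).
Solving J·Δ = −F gives Δ = (-0.095, 0.475, 0.494).
Then the next iterate is (u, v, w)₁ = (-3.095, -0.025, -1.506).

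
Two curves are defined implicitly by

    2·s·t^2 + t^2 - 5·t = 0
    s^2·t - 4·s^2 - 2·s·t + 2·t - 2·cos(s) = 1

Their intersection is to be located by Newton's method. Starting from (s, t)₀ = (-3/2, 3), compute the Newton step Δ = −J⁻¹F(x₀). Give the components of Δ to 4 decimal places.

At (-3/2, 3): F = (-33.0000, 11.608526).
Jacobian J = [[2·t^2, 4·s·t + 2·t - 5], [2·s·t - 8·s - 2·t + 2·sin(s), s^2 - 2·s + 2]].
At the point, J = [[18.0000, -17.0000], [-4.994990, 7.2500]] (det J = 45.585170).
Solving J·Δ = −F gives Δ = (0.9193, -0.9678).

(0.9193, -0.9678)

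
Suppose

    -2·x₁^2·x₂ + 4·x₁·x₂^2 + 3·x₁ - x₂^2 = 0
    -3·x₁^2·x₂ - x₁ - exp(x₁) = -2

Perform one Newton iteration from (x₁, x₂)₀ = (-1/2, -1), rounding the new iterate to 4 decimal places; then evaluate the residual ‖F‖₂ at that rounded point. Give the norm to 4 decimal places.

At (-1/2, -1): F = (-4.0000, 2.643469).
Jacobian J = [[-4·x₁·x₂ + 4·x₂^2 + 3, -2·x₁^2 + 8·x₁·x₂ - 2·x₂], [-6·x₁·x₂ - exp(x₁) - 1, -3·x₁^2]].
At the point, J = [[5.0000, 5.5000], [-4.606531, -0.7500]] (det J = 21.585919).
Solving J·Δ = −F gives Δ = (0.5346, 0.2413).
Then the next iterate is (x₁, x₂)₁ = (0.0346, -0.7587).
Re-evaluating at (0.0346, -0.7587): F = (-0.390343, 0.932919), so ‖F‖₂ = 1.0113.

1.0113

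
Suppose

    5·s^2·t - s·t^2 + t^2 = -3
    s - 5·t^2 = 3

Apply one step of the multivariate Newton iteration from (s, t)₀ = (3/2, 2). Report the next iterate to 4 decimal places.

At (3/2, 2): F = (23.5000, -21.5000).
Jacobian J = [[10·s·t - t^2, 5·s^2 - 2·s·t + 2·t], [1, -10·t]].
At the point, J = [[26.0000, 9.2500], [1.0000, -20.0000]] (det J = -529.2500).
Solving J·Δ = −F gives Δ = (-0.5123, -1.1006).
Then the next iterate is (s, t)₁ = (0.9877, 0.8994).

(0.9877, 0.8994)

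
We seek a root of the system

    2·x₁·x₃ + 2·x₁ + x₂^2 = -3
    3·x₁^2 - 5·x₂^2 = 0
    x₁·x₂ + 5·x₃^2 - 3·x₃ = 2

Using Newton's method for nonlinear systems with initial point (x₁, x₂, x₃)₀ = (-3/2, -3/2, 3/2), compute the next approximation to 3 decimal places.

(-0.918, -0.851, 1.071)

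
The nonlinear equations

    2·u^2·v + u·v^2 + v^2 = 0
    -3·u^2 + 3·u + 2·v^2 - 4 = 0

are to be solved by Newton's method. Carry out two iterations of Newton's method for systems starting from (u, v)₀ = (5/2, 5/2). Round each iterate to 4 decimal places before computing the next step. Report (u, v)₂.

(0.9117, 1.1954)

At (5/2, 5/2): F = (53.1250, -2.7500).
Jacobian J = [[4·u·v + v^2, 2·u^2 + 2·u·v + 2·v], [-6·u + 3, 4·v]].
At the point, J = [[31.2500, 30.0000], [-12.0000, 10.0000]] (det J = 672.5000).
Solving J·Δ = −F gives Δ = (-0.9126, -0.8202).
Then the next iterate is (u, v)₁ = (1.5874, 1.6798).
Round to (1.5874, 1.6798) and repeat: F = (15.766589, -1.153860), J = [[13.487786, 13.732307], [-6.5244, 6.7192]].
Δ = (-0.6757, -0.4844), so (u, v)₂ = (0.9117, 1.1954).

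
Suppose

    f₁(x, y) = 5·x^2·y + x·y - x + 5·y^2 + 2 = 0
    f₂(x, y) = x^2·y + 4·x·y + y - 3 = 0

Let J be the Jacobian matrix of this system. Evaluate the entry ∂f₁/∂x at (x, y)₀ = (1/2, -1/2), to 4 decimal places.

∂f₁/∂x = 10·x·y + y - 1.
At (1/2, -1/2) this is -4.0000.

-4.0000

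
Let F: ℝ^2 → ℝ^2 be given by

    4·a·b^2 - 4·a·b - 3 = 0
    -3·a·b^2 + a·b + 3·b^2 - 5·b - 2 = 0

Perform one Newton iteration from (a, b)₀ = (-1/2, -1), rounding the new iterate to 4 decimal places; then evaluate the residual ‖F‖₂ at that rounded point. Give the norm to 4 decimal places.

At (-1/2, -1): F = (-7.0000, 8.0000).
Jacobian J = [[4·b^2 - 4·b, 8·a·b - 4·a], [-3·b^2 + b, -6·a·b + a + 6·b - 5]].
At the point, J = [[8.0000, 6.0000], [-4.0000, -14.5000]] (det J = -92.0000).
Solving J·Δ = −F gives Δ = (0.5815, 0.3913).
Then the next iterate is (a, b)₁ = (0.0815, -0.6087).
Re-evaluating at (0.0815, -0.6087): F = (-2.680776, 2.014847), so ‖F‖₂ = 3.3535.

3.3535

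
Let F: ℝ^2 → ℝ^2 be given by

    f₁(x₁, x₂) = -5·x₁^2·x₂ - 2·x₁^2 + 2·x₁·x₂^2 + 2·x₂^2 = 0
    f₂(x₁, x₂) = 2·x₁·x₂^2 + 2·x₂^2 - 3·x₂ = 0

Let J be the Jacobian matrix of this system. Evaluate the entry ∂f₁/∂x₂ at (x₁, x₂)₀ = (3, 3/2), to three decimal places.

∂f₁/∂x₂ = -5·x₁^2 + 4·x₁·x₂ + 4·x₂.
At (3, 3/2) this is -21.000.

-21.000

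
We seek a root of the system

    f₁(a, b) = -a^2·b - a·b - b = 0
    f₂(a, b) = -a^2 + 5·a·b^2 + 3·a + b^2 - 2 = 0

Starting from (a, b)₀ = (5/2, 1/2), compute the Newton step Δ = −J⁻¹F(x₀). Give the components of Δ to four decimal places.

(-0.8412, -0.2412)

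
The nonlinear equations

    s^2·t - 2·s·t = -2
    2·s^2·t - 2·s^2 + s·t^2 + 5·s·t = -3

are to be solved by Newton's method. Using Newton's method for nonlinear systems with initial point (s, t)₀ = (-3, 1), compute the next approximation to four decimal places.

(-0.3636, 1.2727)

At (-3, 1): F = (17.0000, -15.0000).
Jacobian J = [[2·s·t - 2·t, s^2 - 2·s], [4·s·t - 4·s + t^2 + 5·t, 2·s^2 + 2·s·t + 5·s]].
At the point, J = [[-8.0000, 15.0000], [6.0000, -3.0000]] (det J = -66.0000).
Solving J·Δ = −F gives Δ = (2.6364, 0.2727).
Then the next iterate is (s, t)₁ = (-0.3636, 1.2727).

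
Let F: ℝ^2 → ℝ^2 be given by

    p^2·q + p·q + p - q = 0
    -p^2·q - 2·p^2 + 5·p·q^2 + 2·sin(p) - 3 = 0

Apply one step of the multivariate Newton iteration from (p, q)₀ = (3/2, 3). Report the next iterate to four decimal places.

(0.9398, 2.1027)

At (3/2, 3): F = (9.7500, 55.244990).
Jacobian J = [[2·p·q + q + 1, p^2 + p - 1], [-2·p·q - 4·p + 5·q^2 + 2·cos(p), -p^2 + 10·p·q]].
At the point, J = [[13.0000, 2.7500], [30.141474, 42.7500]] (det J = 472.860945).
Solving J·Δ = −F gives Δ = (-0.5602, -0.8973).
Then the next iterate is (p, q)₁ = (0.9398, 2.1027).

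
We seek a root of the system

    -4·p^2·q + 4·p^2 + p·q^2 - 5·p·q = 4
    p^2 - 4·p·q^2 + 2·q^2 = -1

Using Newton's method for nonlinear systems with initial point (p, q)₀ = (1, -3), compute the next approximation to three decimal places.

At (1, -3): F = (36.000, -16.000).
Jacobian J = [[-8·p·q + 8·p + q^2 - 5·q, -4·p^2 + 2·p·q - 5·p], [2·p - 4·q^2, -8·p·q + 4·q]].
At the point, J = [[56.000, -15.000], [-34.000, 12.000]] (det J = 162.000).
Solving J·Δ = −F gives Δ = (-1.185, -2.025).
Then the next iterate is (p, q)₁ = (-0.185, -5.025).

(-0.185, -5.025)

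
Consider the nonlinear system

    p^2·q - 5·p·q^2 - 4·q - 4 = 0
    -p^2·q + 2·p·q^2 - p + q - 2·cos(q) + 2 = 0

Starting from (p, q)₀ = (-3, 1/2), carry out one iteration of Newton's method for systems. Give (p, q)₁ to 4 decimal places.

(-5.9053, -0.2299)

At (-3, 1/2): F = (2.2500, -2.255165).
Jacobian J = [[2·p·q - 5·q^2, p^2 - 10·p·q - 4], [-2·p·q + 2·q^2 - 1, -p^2 + 4·p·q + 2·sin(q) + 1]].
At the point, J = [[-4.2500, 20.0000], [2.5000, -13.041149]] (det J = 5.424883).
Solving J·Δ = −F gives Δ = (-2.9053, -0.7299).
Then the next iterate is (p, q)₁ = (-5.9053, -0.2299).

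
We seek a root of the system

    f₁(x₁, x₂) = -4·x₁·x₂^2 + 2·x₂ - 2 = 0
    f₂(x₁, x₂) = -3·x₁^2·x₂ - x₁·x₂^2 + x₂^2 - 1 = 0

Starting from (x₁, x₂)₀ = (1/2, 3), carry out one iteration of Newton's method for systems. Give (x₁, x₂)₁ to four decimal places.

(0.4272, 1.8621)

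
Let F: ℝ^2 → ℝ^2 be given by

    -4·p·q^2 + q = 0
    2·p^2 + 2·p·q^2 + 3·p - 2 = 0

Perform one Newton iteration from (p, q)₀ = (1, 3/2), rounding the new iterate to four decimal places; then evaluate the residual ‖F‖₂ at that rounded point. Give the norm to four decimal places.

2.2309

At (1, 3/2): F = (-7.5000, 7.5000).
Jacobian J = [[-4·q^2, -8·p·q + 1], [4·p + 2·q^2 + 3, 4·p·q]].
At the point, J = [[-9.0000, -11.0000], [11.5000, 6.0000]] (det J = 72.5000).
Solving J·Δ = −F gives Δ = (-0.5172, -0.2586).
Then the next iterate is (p, q)₁ = (0.4828, 1.2414).
Re-evaluating at (0.4828, 1.2414): F = (-1.734722, 1.402653), so ‖F‖₂ = 2.2309.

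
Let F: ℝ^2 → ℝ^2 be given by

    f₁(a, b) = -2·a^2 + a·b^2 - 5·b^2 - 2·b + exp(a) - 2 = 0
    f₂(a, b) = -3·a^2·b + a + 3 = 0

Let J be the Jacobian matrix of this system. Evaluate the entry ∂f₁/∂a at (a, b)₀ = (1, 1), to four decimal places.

-0.2817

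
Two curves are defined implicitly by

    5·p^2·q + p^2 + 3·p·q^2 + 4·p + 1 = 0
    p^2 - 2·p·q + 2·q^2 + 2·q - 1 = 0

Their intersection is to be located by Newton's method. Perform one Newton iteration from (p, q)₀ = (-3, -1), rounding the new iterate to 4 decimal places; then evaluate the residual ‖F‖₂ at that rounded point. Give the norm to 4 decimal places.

At (-3, -1): F = (-56.0000, 2.0000).
Jacobian J = [[10·p·q + 2·p + 3·q^2 + 4, 5·p^2 + 6·p·q], [2·p - 2·q, -2·p + 4·q + 2]].
At the point, J = [[31.0000, 63.0000], [-4.0000, 4.0000]] (det J = 376.0000).
Solving J·Δ = −F gives Δ = (0.9309, 0.4309).
Then the next iterate is (p, q)₁ = (-2.0691, -0.5691).
Re-evaluating at (-2.0691, -0.5691): F = (-17.187696, 0.435675), so ‖F‖₂ = 17.1932.

17.1932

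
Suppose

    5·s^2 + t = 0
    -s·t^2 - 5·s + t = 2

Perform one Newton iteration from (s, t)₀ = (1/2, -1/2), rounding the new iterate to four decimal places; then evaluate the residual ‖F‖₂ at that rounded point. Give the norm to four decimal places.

1.4788

At (1/2, -1/2): F = (0.7500, -5.1250).
Jacobian J = [[10·s, 1], [-t^2 - 5, -2·s·t + 1]].
At the point, J = [[5.0000, 1.0000], [-5.2500, 1.5000]] (det J = 12.7500).
Solving J·Δ = −F gives Δ = (-0.4902, 1.7010).
Then the next iterate is (s, t)₁ = (0.0098, 1.2010).
Re-evaluating at (0.0098, 1.2010): F = (1.201480, -0.862136), so ‖F‖₂ = 1.4788.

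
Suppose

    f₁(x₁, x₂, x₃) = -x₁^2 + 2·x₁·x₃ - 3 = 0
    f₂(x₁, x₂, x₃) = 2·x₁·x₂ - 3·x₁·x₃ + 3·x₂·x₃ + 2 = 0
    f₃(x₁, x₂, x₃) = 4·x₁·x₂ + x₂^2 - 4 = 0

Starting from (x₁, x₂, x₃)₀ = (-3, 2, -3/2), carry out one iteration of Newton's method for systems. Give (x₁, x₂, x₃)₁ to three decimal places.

At (-3, 2, -3/2): F = (-3.000, -32.500, -24.000).
Jacobian J = [[-2·x₁ + 2·x₃, 0, 2·x₁], [2·x₂ - 3·x₃, 2·x₁ + 3·x₃, -3·x₁ + 3·x₂], [4·x₂, 4·x₁ + 2·x₂, 0]].
At the point, J = [[3.000, 0.000, -6.000], [8.500, -10.500, 15.000], [8.000, -8.000, 0.000]] (det J = 264.000).
Solving J·Δ = −F gives Δ = (1.545, -1.455, 0.273).
Then the next iterate is (x₁, x₂, x₃)₁ = (-1.455, 0.545, -1.227).

(-1.455, 0.545, -1.227)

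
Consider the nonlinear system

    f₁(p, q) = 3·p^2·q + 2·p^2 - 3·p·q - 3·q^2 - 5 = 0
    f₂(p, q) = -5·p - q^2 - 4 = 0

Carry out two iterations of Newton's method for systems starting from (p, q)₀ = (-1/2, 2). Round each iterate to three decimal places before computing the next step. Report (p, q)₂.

(-0.274, 3.640)

At (-1/2, 2): F = (-12.000, -5.500).
Jacobian J = [[6·p·q + 4·p - 3·q, 3·p^2 - 3·p - 6·q], [-5, -2·q]].
At the point, J = [[-14.000, -9.750], [-5.000, -4.000]] (det J = 7.250).
Solving J·Δ = −F gives Δ = (0.776, -2.345).
Then the next iterate is (p, q)₁ = (0.276, -0.345).
Round to (0.276, -0.345) and repeat: F = (-4.99791, -5.49902), J = [[1.56768, 1.47053], [-5.000, 0.690]].
Δ = (-0.550, 3.985), so (p, q)₂ = (-0.274, 3.640).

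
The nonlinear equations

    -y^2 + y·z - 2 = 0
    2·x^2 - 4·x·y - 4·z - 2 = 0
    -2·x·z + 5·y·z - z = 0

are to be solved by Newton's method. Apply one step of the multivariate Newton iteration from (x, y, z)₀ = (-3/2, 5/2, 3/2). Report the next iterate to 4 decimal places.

(-1.2737, 0.8032, 0.9245)

At (-3/2, 5/2, 3/2): F = (-4.5000, 11.5000, 21.7500).
Jacobian J = [[0, -2·y + z, y], [4·x - 4·y, -4·x, -4], [-2·z, 5·z, -2·x + 5·y - 1]].
At the point, J = [[0.0000, -3.5000, 2.5000], [-16.0000, 6.0000, -4.0000], [-3.0000, 7.5000, 14.5000]] (det J = -1109.0000).
Solving J·Δ = −F gives Δ = (0.2263, -1.6968, -0.5755).
Then the next iterate is (x, y, z)₁ = (-1.2737, 0.8032, 0.9245).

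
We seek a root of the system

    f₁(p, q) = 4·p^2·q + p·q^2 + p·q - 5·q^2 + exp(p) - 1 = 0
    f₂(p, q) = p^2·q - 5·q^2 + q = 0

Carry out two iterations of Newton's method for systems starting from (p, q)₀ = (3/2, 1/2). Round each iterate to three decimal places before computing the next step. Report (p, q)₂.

(0.490, 0.152)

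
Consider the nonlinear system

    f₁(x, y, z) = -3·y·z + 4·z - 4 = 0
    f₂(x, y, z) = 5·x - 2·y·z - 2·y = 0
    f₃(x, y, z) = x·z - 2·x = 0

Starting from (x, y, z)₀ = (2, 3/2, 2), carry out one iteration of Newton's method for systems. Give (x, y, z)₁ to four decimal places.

At (2, 3/2, 2): F = (-5.0000, 1.0000, 0.0000).
Jacobian J = [[0, -3·z, -3·y + 4], [5, -2·z - 2, -2·y], [z - 2, 0, x]].
At the point, J = [[0.0000, -6.0000, -0.5000], [5.0000, -6.0000, -3.0000], [0.0000, 0.0000, 2.0000]] (det J = 60.0000).
Solving J·Δ = −F gives Δ = (-1.2000, -0.8333, 0.0000).
Then the next iterate is (x, y, z)₁ = (0.8000, 0.6667, 2.0000).

(0.8000, 0.6667, 2.0000)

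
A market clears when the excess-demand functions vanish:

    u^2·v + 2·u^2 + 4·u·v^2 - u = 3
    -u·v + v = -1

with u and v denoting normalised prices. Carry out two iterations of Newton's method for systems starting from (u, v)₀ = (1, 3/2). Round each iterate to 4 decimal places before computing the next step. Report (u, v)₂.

(0.4768, 1.6372)

At (1, 3/2): F = (8.5000, 1.0000).
Jacobian J = [[2·u·v + 4·u + 4·v^2 - 1, u^2 + 8·u·v], [-v, -u + 1]].
At the point, J = [[15.0000, 13.0000], [-1.5000, 0.0000]] (det J = 19.5000).
Solving J·Δ = −F gives Δ = (0.6667, -1.4231).
Then the next iterate is (u, v)₁ = (1.6667, 0.0769).
Round to (1.6667, 0.0769) and repeat: F = (1.142122, 0.948731), J = [[5.946793, 3.803243], [-0.0769, -0.6667]].
Δ = (-1.1899, 1.5603), so (u, v)₂ = (0.4768, 1.6372).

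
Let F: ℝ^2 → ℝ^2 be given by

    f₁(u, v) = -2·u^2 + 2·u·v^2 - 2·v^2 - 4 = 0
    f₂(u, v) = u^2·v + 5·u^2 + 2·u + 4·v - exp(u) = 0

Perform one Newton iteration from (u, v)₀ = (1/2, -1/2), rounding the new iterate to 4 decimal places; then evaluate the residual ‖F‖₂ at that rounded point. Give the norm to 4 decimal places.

24.1746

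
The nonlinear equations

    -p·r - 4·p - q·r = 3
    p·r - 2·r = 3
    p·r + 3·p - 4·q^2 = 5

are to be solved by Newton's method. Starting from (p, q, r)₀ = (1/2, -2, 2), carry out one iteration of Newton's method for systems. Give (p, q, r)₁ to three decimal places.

(-2.709, 0.418, -6.278)

At (1/2, -2, 2): F = (-2.000, -6.000, -18.500).
Jacobian J = [[-r - 4, -r, -p - q], [r, 0, p - 2], [r + 3, -8·q, p]].
At the point, J = [[-6.000, -2.000, 1.500], [2.000, 0.000, -1.500], [5.000, 16.000, 0.500]] (det J = -79.000).
Solving J·Δ = −F gives Δ = (-3.209, 2.418, -8.278).
Then the next iterate is (p, q, r)₁ = (-2.709, 0.418, -6.278).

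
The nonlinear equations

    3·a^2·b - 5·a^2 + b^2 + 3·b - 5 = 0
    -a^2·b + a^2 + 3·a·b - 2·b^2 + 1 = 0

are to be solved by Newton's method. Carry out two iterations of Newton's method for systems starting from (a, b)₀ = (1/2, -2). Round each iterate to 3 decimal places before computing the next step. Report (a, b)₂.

At (1/2, -2): F = (-9.750, -9.250).
Jacobian J = [[6·a·b - 10·a, 3·a^2 + 2·b + 3], [-2·a·b + 2·a + 3·b, -a^2 + 3·a - 4·b]].
At the point, J = [[-11.000, -0.250], [-3.000, 9.250]] (det J = -102.500).
Solving J·Δ = −F gives Δ = (-0.902, 0.707).
Then the next iterate is (a, b)₁ = (-0.402, -1.293).
Round to (-0.402, -1.293) and repeat: F = (-8.64203, -0.41378), J = [[7.13872, 0.89881], [-5.72257, 3.80440]].
Δ = (1.006, 1.622), so (a, b)₂ = (0.604, 0.329).

(0.604, 0.329)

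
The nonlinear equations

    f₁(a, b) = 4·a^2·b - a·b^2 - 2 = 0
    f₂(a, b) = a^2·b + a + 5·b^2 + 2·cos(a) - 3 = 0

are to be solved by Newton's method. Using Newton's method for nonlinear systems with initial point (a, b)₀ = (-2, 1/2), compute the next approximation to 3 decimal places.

(-0.820, 0.680)

At (-2, 1/2): F = (6.500, -2.58229).
Jacobian J = [[8·a·b - b^2, 4·a^2 - 2·a·b], [2·a·b - 2·sin(a) + 1, a^2 + 10·b]].
At the point, J = [[-8.250, 18.000], [0.81859, 9.000]] (det J = -88.98471).
Solving J·Δ = −F gives Δ = (1.180, 0.180).
Then the next iterate is (a, b)₁ = (-0.820, 0.680).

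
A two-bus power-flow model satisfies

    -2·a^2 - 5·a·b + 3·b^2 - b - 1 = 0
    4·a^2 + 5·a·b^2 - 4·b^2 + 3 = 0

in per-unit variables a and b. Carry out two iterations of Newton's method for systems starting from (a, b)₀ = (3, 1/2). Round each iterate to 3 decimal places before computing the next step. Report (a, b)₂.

At (3, 1/2): F = (-26.250, 41.750).
Jacobian J = [[-4·a - 5·b, -5·a + 6·b - 1], [8·a + 5·b^2, 10·a·b - 8·b]].
At the point, J = [[-14.500, -13.000], [25.250, 11.000]] (det J = 168.750).
Solving J·Δ = −F gives Δ = (-1.505, -0.340).
Then the next iterate is (a, b)₁ = (1.495, 0.160).
Round to (1.495, 0.160) and repeat: F = (-6.74925, 12.02906), J = [[-6.780, -7.515], [12.088, 1.112]].
Δ = (-0.995, 0.000), so (a, b)₂ = (0.500, 0.160).

(0.500, 0.160)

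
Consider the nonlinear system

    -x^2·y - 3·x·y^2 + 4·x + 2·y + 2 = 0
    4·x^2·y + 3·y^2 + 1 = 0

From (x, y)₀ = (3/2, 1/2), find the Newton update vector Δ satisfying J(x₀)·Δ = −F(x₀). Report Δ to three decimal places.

(-2.236, 0.597)

At (3/2, 1/2): F = (6.750, 6.250).
Jacobian J = [[-2·x·y - 3·y^2 + 4, -x^2 - 6·x·y + 2], [8·x·y, 4·x^2 + 6·y]].
At the point, J = [[1.750, -4.750], [6.000, 12.000]] (det J = 49.500).
Solving J·Δ = −F gives Δ = (-2.236, 0.597).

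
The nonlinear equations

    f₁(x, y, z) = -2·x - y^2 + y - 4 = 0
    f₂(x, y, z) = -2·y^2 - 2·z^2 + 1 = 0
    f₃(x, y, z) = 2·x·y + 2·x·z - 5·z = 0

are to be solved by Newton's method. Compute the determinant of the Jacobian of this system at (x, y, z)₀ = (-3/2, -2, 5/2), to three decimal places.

J = [[-2, -2·y + 1, 0], [0, -4·y, -4·z], [2·y + 2·z, 2·x, 2·x - 5]].
At the point, J = [[-2.000, 5.000, 0.000], [0.000, 8.000, -10.000], [1.000, -3.000, -8.000]].
det J = 138.000.

138.000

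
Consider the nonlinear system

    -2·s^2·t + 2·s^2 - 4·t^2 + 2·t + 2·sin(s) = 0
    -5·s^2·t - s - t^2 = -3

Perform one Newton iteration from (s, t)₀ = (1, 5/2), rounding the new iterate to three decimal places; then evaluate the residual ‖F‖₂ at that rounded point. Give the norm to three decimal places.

6.602

At (1, 5/2): F = (-21.31706, -16.750).
Jacobian J = [[-4·s·t + 4·s + 2·cos(s), -2·s^2 - 8·t + 2], [-10·s·t - 1, -5·s^2 - 2·t]].
At the point, J = [[-4.91940, -20.000], [-26.000, -10.000]] (det J = -470.80605).
Solving J·Δ = −F gives Δ = (-0.259, -1.002).
Then the next iterate is (s, t)₁ = (0.741, 1.498).
Re-evaluating at (0.741, 1.498): F = (-5.17685, -4.09762), so ‖F‖₂ = 6.602.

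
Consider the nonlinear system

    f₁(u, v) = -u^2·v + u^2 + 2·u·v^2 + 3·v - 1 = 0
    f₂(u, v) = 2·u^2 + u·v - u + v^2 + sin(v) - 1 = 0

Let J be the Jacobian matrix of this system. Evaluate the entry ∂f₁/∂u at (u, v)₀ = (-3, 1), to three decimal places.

2.000

∂f₁/∂u = -2·u·v + 2·u + 2·v^2.
At (-3, 1) this is 2.000.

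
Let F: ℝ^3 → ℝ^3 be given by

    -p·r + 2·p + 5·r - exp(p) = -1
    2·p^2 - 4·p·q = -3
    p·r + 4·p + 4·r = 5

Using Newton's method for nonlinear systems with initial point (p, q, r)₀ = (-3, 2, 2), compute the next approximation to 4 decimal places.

At (-3, 2, 2): F = (10.950213, 45.0000, -15.0000).
Jacobian J = [[-r - exp(p) + 2, 0, -p + 5], [4·p - 4·q, -4·p, 0], [r + 4, 0, p + 4]].
At the point, J = [[-0.049787, 0.0000, 8.0000], [-20.0000, 12.0000, 0.0000], [6.0000, 0.0000, 1.0000]] (det J = -576.597445).
Solving J·Δ = −F gives Δ = (2.7253, 0.7922, -1.3518).
Then the next iterate is (p, q, r)₁ = (-0.2747, 2.7922, 0.6482).

(-0.2747, 2.7922, 0.6482)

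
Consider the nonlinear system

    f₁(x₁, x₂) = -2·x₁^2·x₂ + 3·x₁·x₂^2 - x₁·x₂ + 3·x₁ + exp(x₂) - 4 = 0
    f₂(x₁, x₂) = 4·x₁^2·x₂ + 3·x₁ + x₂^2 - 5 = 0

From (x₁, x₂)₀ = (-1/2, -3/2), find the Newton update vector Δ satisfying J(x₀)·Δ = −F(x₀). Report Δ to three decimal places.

At (-1/2, -3/2): F = (-8.65187, -5.750).
Jacobian J = [[-4·x₁·x₂ + 3·x₂^2 - x₂ + 3, -2·x₁^2 + 6·x₁·x₂ - x₁ + exp(x₂)], [8·x₁·x₂ + 3, 4·x₁^2 + 2·x₂]].
At the point, J = [[8.250, 4.72313], [9.000, -2.000]] (det J = -59.00817).
Solving J·Δ = −F gives Δ = (0.753, 0.516).

(0.753, 0.516)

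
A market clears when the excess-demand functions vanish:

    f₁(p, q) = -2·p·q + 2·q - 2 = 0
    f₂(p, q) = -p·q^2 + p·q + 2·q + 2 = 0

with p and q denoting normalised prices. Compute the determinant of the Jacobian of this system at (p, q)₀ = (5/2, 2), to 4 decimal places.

J = [[-2·q, -2·p + 2], [-q^2 + q, -2·p·q + p + 2]].
At the point, J = [[-4.0000, -3.0000], [-2.0000, -5.5000]].
det J = 16.0000.

16.0000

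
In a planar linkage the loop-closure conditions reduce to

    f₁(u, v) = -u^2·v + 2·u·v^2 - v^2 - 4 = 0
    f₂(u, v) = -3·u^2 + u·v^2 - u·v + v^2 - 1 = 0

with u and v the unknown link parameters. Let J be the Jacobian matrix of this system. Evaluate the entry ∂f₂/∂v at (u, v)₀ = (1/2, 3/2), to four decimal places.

∂f₂/∂v = 2·u·v - u + 2·v.
At (1/2, 3/2) this is 4.0000.

4.0000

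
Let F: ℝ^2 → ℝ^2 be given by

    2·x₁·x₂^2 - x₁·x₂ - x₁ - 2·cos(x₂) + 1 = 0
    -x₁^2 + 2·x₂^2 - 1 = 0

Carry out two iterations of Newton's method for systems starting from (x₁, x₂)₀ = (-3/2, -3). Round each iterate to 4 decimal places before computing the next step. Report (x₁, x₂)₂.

(-0.9874, -1.1323)

At (-3/2, -3): F = (-27.020015, 14.7500).
Jacobian J = [[2·x₂^2 - x₂ - 1, 4·x₁·x₂ - x₁ + 2·sin(x₂)], [-2·x₁, 4·x₂]].
At the point, J = [[20.0000, 19.217760], [3.0000, -12.0000]] (det J = -297.653280).
Solving J·Δ = −F gives Δ = (0.1370, 1.2634).
Then the next iterate is (x₁, x₂)₁ = (-1.3630, -1.7366).
Round to (-1.3630, -1.7366) and repeat: F = (-7.894911, 3.173790), J = [[6.768159, 8.858371], [2.7260, -6.9464]].
Δ = (0.3756, 0.6043), so (x₁, x₂)₂ = (-0.9874, -1.1323).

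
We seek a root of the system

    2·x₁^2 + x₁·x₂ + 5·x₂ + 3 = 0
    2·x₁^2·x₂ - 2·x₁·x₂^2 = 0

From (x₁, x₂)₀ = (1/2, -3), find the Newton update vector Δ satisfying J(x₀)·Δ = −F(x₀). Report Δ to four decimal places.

(0.2131, 2.4024)

At (1/2, -3): F = (-13.0000, -10.5000).
Jacobian J = [[4·x₁ + x₂, x₁ + 5], [4·x₁·x₂ - 2·x₂^2, 2·x₁^2 - 4·x₁·x₂]].
At the point, J = [[-1.0000, 5.5000], [-24.0000, 6.5000]] (det J = 125.5000).
Solving J·Δ = −F gives Δ = (0.2131, 2.4024).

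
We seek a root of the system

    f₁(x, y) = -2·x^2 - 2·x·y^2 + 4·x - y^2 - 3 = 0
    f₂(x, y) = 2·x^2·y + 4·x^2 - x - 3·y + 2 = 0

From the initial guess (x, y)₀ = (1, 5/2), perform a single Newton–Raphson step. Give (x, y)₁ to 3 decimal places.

(0.786, 1.362)

At (1, 5/2): F = (-19.750, 2.500).
Jacobian J = [[-4·x - 2·y^2 + 4, -4·x·y - 2·y], [4·x·y + 8·x - 1, 2·x^2 - 3]].
At the point, J = [[-12.500, -15.000], [17.000, -1.000]] (det J = 267.500).
Solving J·Δ = −F gives Δ = (-0.214, -1.138).
Then the next iterate is (x, y)₁ = (0.786, 1.362).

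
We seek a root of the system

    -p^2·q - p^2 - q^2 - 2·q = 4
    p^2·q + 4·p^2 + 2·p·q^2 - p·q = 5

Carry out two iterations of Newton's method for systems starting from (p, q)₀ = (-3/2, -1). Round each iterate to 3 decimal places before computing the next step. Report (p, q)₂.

At (-3/2, -1): F = (-3.000, -2.750).
Jacobian J = [[-2·p·q - 2·p, -p^2 - 2·q - 2], [2·p·q + 8·p + 2·q^2 - q, p^2 + 4·p·q - p]].
At the point, J = [[0.000, -2.250], [-6.000, 9.750]] (det J = -13.500).
Solving J·Δ = −F gives Δ = (-2.625, -1.333).
Then the next iterate is (p, q)₁ = (-4.125, -2.333).
Round to (-4.125, -2.333) and repeat: F = (17.90494, -31.16241), J = [[-10.99725, -14.34962], [-0.53397, 59.63513]].
Δ = (0.935, 0.531), so (p, q)₂ = (-3.190, -1.802).

(-3.190, -1.802)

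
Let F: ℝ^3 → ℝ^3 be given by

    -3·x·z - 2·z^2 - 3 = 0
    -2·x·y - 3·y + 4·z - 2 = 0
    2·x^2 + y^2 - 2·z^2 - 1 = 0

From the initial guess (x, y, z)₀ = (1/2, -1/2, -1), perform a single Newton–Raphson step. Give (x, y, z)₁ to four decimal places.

At (1/2, -1/2, -1): F = (-3.5000, -4.0000, -2.2500).
Jacobian J = [[-3·z, 0, -3·x - 4·z], [-2·y, -2·x - 3, 4], [4·x, 2·y, -4·z]].
At the point, J = [[3.0000, 0.0000, 2.5000], [1.0000, -4.0000, 4.0000], [2.0000, -1.0000, 4.0000]] (det J = -18.5000).
Solving J·Δ = −F gives Δ = (1.5946, -1.1149, -0.5135).
Then the next iterate is (x, y, z)₁ = (2.0946, -1.6149, -1.5135).

(2.0946, -1.6149, -1.5135)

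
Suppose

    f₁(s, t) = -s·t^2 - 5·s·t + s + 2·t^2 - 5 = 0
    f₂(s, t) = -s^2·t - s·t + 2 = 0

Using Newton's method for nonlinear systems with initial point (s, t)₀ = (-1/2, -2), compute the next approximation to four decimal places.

At (-1/2, -2): F = (-0.5000, 1.5000).
Jacobian J = [[-t^2 - 5·t + 1, -2·s·t - 5·s + 4·t], [-2·s·t - t, -s^2 - s]].
At the point, J = [[7.0000, -7.5000], [0.0000, 0.2500]] (det J = 1.7500).
Solving J·Δ = −F gives Δ = (-6.3571, -6.0000).
Then the next iterate is (s, t)₁ = (-6.8571, -8.0000).

(-6.8571, -8.0000)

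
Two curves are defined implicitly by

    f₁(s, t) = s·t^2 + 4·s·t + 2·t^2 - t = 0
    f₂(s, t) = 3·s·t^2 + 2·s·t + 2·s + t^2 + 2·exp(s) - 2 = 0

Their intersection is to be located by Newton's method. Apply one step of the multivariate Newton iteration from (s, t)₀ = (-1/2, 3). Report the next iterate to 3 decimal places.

At (-1/2, 3): F = (4.500, -9.28694).
Jacobian J = [[t^2 + 4·t, 2·s·t + 4·s + 4·t - 1], [3·t^2 + 2·t + 2·exp(s) + 2, 6·s·t + 2·s + 2·t]].
At the point, J = [[21.000, 6.000], [36.21306, -4.000]] (det J = -301.27837).
Solving J·Δ = −F gives Δ = (0.125, -1.188).
Then the next iterate is (s, t)₁ = (-0.375, 1.812).

(-0.375, 1.812)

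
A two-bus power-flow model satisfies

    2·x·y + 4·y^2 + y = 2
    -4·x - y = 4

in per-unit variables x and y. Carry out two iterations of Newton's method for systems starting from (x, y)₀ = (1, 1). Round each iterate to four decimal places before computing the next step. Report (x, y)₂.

At (1, 1): F = (5.0000, -9.0000).
Jacobian J = [[2·y, 2·x + 8·y + 1], [-4, -1]].
At the point, J = [[2.0000, 11.0000], [-4.0000, -1.0000]] (det J = 42.0000).
Solving J·Δ = −F gives Δ = (-2.2381, -0.0476).
Then the next iterate is (x, y)₁ = (-1.2381, 0.9524).
Round to (-1.2381, 0.9524) and repeat: F = (0.222330, 0.0000), J = [[1.9048, 6.1430], [-4.0000, -1.0000]].
Δ = (0.0098, -0.0392), so (x, y)₂ = (-1.2283, 0.9132).

(-1.2283, 0.9132)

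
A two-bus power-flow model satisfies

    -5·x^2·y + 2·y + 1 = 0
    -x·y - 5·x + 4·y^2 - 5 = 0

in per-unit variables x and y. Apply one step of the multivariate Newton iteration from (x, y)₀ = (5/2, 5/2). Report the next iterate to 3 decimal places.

(1.567, 2.029)

At (5/2, 5/2): F = (-72.125, 1.250).
Jacobian J = [[-10·x·y, -5·x^2 + 2], [-y - 5, -x + 8·y]].
At the point, J = [[-62.500, -29.250], [-7.500, 17.500]] (det J = -1313.125).
Solving J·Δ = −F gives Δ = (-0.933, -0.471).
Then the next iterate is (x, y)₁ = (1.567, 2.029).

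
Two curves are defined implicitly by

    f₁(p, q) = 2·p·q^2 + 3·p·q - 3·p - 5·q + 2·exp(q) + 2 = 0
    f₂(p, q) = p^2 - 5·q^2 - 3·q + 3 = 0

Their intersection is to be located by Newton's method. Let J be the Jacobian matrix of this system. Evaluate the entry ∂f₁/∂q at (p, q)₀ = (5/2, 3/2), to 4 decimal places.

26.4634

∂f₁/∂q = 4·p·q + 3·p + 2·exp(q) - 5.
At (5/2, 3/2) this is 26.4634.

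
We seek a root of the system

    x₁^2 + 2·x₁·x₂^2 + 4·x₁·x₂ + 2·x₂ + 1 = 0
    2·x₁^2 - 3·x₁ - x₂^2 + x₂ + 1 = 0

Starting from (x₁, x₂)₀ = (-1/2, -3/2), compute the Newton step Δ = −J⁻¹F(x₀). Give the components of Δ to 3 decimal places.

(0.350, 0.625)

At (-1/2, -3/2): F = (-1.000, -0.750).
Jacobian J = [[2·x₁ + 2·x₂^2 + 4·x₂, 4·x₁·x₂ + 4·x₁ + 2], [4·x₁ - 3, -2·x₂ + 1]].
At the point, J = [[-2.500, 3.000], [-5.000, 4.000]] (det J = 5.000).
Solving J·Δ = −F gives Δ = (0.350, 0.625).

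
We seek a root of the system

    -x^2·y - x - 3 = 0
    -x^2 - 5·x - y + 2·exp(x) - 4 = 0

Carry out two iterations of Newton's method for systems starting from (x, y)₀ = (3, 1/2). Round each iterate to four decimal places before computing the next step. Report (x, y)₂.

(2.3456, -0.8931)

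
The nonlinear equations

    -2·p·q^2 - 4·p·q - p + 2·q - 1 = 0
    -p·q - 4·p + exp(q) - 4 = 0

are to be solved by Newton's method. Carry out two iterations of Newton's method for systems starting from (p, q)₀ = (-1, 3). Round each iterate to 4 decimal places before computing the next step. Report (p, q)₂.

(0.0048, 1.6251)

At (-1, 3): F = (36.0000, 23.085537).
Jacobian J = [[-2·q^2 - 4·q - 1, -4·p·q - 4·p + 2], [-q - 4, -p + exp(q)]].
At the point, J = [[-31.0000, 18.0000], [-7.0000, 21.085537]] (det J = -527.651645).
Solving J·Δ = −F gives Δ = (0.6511, -0.8787).
Then the next iterate is (p, q)₁ = (-0.3489, 2.1213).
Round to (-0.3489, 2.1213) and repeat: F = (9.692026, 6.477697), J = [[-18.485027, 6.356086], [-6.1213, 8.690875]].
Δ = (0.3537, -0.4962), so (p, q)₂ = (0.0048, 1.6251).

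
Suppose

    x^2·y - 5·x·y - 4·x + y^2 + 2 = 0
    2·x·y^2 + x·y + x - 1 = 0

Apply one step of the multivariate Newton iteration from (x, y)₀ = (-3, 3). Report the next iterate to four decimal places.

(-0.8352, 2.5032)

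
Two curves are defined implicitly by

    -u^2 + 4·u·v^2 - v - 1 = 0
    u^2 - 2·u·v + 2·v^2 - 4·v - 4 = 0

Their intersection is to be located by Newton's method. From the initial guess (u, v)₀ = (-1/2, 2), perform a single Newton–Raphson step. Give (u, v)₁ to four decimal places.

(1.3000, 4.1500)

At (-1/2, 2): F = (-11.2500, -1.7500).
Jacobian J = [[-2·u + 4·v^2, 8·u·v - 1], [2·u - 2·v, -2·u + 4·v - 4]].
At the point, J = [[17.0000, -9.0000], [-5.0000, 5.0000]] (det J = 40.0000).
Solving J·Δ = −F gives Δ = (1.8000, 2.1500).
Then the next iterate is (u, v)₁ = (1.3000, 4.1500).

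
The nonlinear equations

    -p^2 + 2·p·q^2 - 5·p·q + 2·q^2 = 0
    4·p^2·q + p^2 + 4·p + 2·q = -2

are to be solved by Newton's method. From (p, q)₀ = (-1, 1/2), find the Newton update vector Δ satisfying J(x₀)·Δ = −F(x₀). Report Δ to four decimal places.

At (-1, 1/2): F = (1.5000, 2.0000).
Jacobian J = [[-2·p + 2·q^2 - 5·q, 4·p·q - 5·p + 4·q], [8·p·q + 2·p + 4, 4·p^2 + 2]].
At the point, J = [[0.0000, 5.0000], [-2.0000, 6.0000]] (det J = 10.0000).
Solving J·Δ = −F gives Δ = (0.1000, -0.3000).

(0.1000, -0.3000)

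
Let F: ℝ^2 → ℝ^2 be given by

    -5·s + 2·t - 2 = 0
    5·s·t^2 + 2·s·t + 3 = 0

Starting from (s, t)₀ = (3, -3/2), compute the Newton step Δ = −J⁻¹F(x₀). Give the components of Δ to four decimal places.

At (3, -3/2): F = (-20.0000, 27.7500).
Jacobian J = [[-5, 2], [5·t^2 + 2·t, 10·s·t + 2·s]].
At the point, J = [[-5.0000, 2.0000], [8.2500, -39.0000]] (det J = 178.5000).
Solving J·Δ = −F gives Δ = (-4.0588, -0.1471).

(-4.0588, -0.1471)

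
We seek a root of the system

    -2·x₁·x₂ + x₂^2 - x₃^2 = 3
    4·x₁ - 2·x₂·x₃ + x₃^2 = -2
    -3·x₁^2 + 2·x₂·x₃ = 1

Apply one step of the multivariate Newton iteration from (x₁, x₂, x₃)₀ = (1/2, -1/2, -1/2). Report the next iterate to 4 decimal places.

(-0.2500, -1.2500, 1.2500)

At (1/2, -1/2, -1/2): F = (-2.5000, 3.7500, -1.2500).
Jacobian J = [[-2·x₂, -2·x₁ + 2·x₂, -2·x₃], [4, -2·x₃, -2·x₂ + 2·x₃], [-6·x₁, 2·x₃, 2·x₂]].
At the point, J = [[1.0000, -2.0000, 1.0000], [4.0000, 1.0000, 0.0000], [-3.0000, -1.0000, -1.0000]] (det J = -10.0000).
Solving J·Δ = −F gives Δ = (-0.7500, -0.7500, 1.7500).
Then the next iterate is (x₁, x₂, x₃)₁ = (-0.2500, -1.2500, 1.2500).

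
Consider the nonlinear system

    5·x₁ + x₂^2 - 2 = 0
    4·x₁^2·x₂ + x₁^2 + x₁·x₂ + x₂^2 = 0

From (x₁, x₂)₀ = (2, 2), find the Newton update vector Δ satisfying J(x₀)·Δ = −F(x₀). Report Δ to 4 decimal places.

(2.0952, -5.6190)

At (2, 2): F = (12.0000, 44.0000).
Jacobian J = [[5, 2·x₂], [8·x₁·x₂ + 2·x₁ + x₂, 4·x₁^2 + x₁ + 2·x₂]].
At the point, J = [[5.0000, 4.0000], [38.0000, 22.0000]] (det J = -42.0000).
Solving J·Δ = −F gives Δ = (2.0952, -5.6190).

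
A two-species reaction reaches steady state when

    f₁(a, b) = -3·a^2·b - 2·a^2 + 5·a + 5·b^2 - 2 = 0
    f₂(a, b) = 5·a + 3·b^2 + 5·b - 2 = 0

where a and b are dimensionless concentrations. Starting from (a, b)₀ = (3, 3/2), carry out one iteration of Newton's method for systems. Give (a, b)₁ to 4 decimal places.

(2.6334, -0.3155)

At (3, 3/2): F = (-34.2500, 27.2500).
Jacobian J = [[-6·a·b - 4·a + 5, -3·a^2 + 10·b], [5, 6·b + 5]].
At the point, J = [[-34.0000, -12.0000], [5.0000, 14.0000]] (det J = -416.0000).
Solving J·Δ = −F gives Δ = (-0.3666, -1.8155).
Then the next iterate is (a, b)₁ = (2.6334, -0.3155).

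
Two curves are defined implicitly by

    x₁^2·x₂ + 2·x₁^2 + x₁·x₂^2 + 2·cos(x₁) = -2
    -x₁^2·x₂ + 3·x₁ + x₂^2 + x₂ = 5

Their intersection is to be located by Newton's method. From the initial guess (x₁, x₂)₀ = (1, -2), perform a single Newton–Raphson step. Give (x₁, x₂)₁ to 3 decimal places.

(2.903, 1.830)

At (1, -2): F = (7.08060, 2.000).
Jacobian J = [[2·x₁·x₂ + 4·x₁ + x₂^2 - 2·sin(x₁), x₁^2 + 2·x₁·x₂], [-2·x₁·x₂ + 3, -x₁^2 + 2·x₂ + 1]].
At the point, J = [[2.31706, -3.000], [7.000, -4.000]] (det J = 11.73177).
Solving J·Δ = −F gives Δ = (1.903, 3.830).
Then the next iterate is (x₁, x₂)₁ = (2.903, 1.830).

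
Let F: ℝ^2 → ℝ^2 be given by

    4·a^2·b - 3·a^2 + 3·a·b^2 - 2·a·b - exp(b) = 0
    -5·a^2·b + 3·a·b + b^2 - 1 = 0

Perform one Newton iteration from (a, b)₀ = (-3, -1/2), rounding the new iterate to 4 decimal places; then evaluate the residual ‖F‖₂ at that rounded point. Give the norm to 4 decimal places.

At (-3, -1/2): F = (-50.856531, 26.2500).
Jacobian J = [[8·a·b - 6·a + 3·b^2 - 2·b, 4·a^2 + 6·a·b - 2·a - exp(b)], [-10·a·b + 3·b, -5·a^2 + 3·a + 2·b]].
At the point, J = [[31.7500, 50.393469], [-16.5000, -55.0000]] (det J = -914.757756).
Solving J·Δ = −F gives Δ = (1.6117, -0.0062).
Then the next iterate is (a, b)₁ = (-1.3883, -0.5062).
Re-evaluating at (-1.3883, -0.5062): F = (-12.760188, 6.242702), so ‖F‖₂ = 14.2054.

14.2054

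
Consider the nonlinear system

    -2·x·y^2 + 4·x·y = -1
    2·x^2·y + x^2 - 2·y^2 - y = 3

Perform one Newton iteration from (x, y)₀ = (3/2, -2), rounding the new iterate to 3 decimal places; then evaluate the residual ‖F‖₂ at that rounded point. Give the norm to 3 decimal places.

3.356

At (3/2, -2): F = (-23.000, -15.750).
Jacobian J = [[-2·y^2 + 4·y, -4·x·y + 4·x], [4·x·y + 2·x, 2·x^2 - 4·y - 1]].
At the point, J = [[-16.000, 18.000], [-9.000, 11.500]] (det J = -22.000).
Solving J·Δ = −F gives Δ = (0.864, 2.045).
Then the next iterate is (x, y)₁ = (2.364, 0.045).
Re-evaluating at (2.364, 0.045): F = (1.41595, 3.04241), so ‖F‖₂ = 3.356.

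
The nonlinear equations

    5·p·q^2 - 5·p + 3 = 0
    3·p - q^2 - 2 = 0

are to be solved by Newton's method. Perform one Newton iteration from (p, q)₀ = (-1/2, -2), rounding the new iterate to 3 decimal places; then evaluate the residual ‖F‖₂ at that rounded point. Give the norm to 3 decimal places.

12.102

At (-1/2, -2): F = (-4.500, -7.500).
Jacobian J = [[5·q^2 - 5, 10·p·q], [3, -2·q]].
At the point, J = [[15.000, 10.000], [3.000, 4.000]] (det J = 30.000).
Solving J·Δ = −F gives Δ = (-1.900, 3.300).
Then the next iterate is (p, q)₁ = (-2.400, 1.300).
Re-evaluating at (-2.400, 1.300): F = (-5.280, -10.890), so ‖F‖₂ = 12.102.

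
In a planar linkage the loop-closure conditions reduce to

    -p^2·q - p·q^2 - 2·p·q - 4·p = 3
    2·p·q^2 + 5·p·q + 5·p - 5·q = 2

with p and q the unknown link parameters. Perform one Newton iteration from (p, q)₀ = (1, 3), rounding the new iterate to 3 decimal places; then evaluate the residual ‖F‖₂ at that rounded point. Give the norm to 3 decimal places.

296.697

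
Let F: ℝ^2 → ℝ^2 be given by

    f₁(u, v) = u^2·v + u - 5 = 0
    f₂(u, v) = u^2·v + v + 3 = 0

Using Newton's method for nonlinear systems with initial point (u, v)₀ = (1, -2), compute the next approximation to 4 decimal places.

(-4.5000, -12.5000)

At (1, -2): F = (-6.0000, -1.0000).
Jacobian J = [[2·u·v + 1, u^2], [2·u·v, u^2 + 1]].
At the point, J = [[-3.0000, 1.0000], [-4.0000, 2.0000]] (det J = -2.0000).
Solving J·Δ = −F gives Δ = (-5.5000, -10.5000).
Then the next iterate is (u, v)₁ = (-4.5000, -12.5000).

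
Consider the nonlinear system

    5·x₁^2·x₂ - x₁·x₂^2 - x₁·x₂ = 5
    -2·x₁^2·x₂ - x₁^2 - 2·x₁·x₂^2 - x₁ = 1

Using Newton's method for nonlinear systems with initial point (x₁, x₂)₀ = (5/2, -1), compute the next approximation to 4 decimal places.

At (5/2, -1): F = (-36.2500, -2.2500).
Jacobian J = [[10·x₁·x₂ - x₂^2 - x₂, 5·x₁^2 - 2·x₁·x₂ - x₁], [-4·x₁·x₂ - 2·x₁ - 2·x₂^2 - 1, -2·x₁^2 - 4·x₁·x₂]].
At the point, J = [[-25.0000, 33.7500], [2.0000, -2.5000]] (det J = -5.0000).
Solving J·Δ = −F gives Δ = (33.3125, 25.7500).
Then the next iterate is (x₁, x₂)₁ = (35.8125, 24.7500).

(35.8125, 24.7500)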